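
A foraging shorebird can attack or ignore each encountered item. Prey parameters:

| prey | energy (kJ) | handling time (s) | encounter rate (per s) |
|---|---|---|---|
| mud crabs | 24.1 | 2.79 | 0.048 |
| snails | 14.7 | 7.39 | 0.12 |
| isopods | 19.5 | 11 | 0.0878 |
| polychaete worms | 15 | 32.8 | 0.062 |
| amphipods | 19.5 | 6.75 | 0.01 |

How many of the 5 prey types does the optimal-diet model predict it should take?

4

Profitabilities (E/h, kJ/s): mud crabs 8.64, amphipods 2.89, snails 1.99, isopods 1.77, polychaete worms 0.457. Add prey in this order while the next type's profitability exceeds the intake rate on those already taken.
Rate on top 1: 1.02. amphipods: 2.89 > 1.02 → include.
Rate on top 2: 1.125. snails: 1.99 > 1.125 → include.
Rate on top 3: 1.492. isopods: 1.77 > 1.492 → include.
Rate on top 4: 1.581. polychaete worms: 0.457 < 1.581 → exclude; stop.
Optimal diet: mud crabs, amphipods, snails, isopods — 4 of 5 types.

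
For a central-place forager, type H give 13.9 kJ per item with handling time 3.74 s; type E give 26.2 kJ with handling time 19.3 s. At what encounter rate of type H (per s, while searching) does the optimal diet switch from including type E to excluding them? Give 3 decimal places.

0.154 per s

Drop type E once their profitability E₂/h₂ falls below the rate achievable on type H alone: E₂/h₂ = λE₁/(1 + λh₁).
Solve for λ: λE₁h₂ = E₂(1 + λh₁) → λ(E₁h₂ − E₂h₁) = E₂ → λ = E₂/(E₁h₂ − E₂h₁).
λ = 26.2/(13.9×19.3 − 26.2×3.74) = 26.2/170.3 = 0.1539 per s.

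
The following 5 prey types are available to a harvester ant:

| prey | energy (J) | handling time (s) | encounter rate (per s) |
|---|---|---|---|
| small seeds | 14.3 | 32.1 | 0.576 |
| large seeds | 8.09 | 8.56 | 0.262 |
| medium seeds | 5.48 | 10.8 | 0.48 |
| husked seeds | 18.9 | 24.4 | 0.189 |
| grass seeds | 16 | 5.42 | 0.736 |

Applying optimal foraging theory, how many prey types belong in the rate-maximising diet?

Profitabilities (E/h, J/s): grass seeds 2.95, large seeds 0.945, husked seeds 0.775, medium seeds 0.507, small seeds 0.445. Add prey in this order while the next type's profitability exceeds the intake rate on those already taken.
Rate on top 1: 2.36. large seeds: 0.945 < 2.36 → exclude; stop.
Optimal diet: grass seeds — 1 of 5 types.

1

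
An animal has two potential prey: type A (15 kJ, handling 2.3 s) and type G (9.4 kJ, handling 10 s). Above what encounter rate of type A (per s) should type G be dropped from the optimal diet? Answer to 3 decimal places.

0.073 per s

The zero-one rule: include type G iff E₂/h₂ > λE₁/(1+λh₁). Equality gives the switch point.
λE₁h₂ = E₂ + λE₂h₁ ⇒ λ = E₂/(E₁h₂ − E₂h₁) = 9.4/(150 − 21.62) = 0.07322 per s.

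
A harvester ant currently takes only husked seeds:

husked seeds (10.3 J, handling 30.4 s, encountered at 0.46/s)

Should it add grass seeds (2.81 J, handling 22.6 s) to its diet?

No

Current rate: (0.46×10.3)/(1 + 0.46×30.4) = 0.3162 J/s.
grass seeds: E/h = 2.81/22.6 = 0.1243 J/s.
0.1243 < 0.3162, so adding grass seeds would lower the average — exclude it.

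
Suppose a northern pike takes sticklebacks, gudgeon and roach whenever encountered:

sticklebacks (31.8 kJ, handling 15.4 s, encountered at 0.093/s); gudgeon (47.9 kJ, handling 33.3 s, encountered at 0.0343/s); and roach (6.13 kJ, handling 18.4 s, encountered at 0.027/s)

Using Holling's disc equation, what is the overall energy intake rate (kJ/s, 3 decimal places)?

1.171 kJ/s

R = (0.093×31.8 + 0.0343×47.9 + 0.027×6.13) / (1 + 0.093×15.4 + 0.0343×33.3 + 0.027×18.4) = 4.766/4.071 = 1.171 kJ/s.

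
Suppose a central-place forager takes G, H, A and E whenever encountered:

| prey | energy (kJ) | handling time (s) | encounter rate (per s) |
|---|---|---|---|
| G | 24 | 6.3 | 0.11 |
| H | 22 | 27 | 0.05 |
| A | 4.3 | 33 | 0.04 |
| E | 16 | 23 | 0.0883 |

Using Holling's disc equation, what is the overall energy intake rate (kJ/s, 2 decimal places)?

0.83 kJ/s

R = (0.11×24 + 0.05×22 + 0.04×4.3 + 0.0883×16) / (1 + 0.11×6.3 + 0.05×27 + 0.04×33 + 0.0883×23) = 5.325/6.394 = 0.8328 kJ/s.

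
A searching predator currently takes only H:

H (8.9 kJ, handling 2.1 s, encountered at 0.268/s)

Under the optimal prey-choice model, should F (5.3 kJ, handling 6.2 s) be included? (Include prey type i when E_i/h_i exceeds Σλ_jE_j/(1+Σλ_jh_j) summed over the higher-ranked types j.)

On H alone, R = ΣλE/(1+Σλh) = 2.385/1.563 = 1.526 kJ/s.
F: E/h = 5.3/6.2 = 0.8548 kJ/s.
Since 0.8548 < R, time spent handling F is better spent searching.

No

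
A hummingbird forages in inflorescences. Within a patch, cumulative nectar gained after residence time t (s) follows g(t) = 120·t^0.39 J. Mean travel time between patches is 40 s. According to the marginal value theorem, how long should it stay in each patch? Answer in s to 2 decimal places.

Optimal t* satisfies g'(t*) = g(t*)/(T + t*).
g'(t) = 0.39·120·t^-0.61. Setting 0.39·120·t^-0.61 = 120·t^0.39/(40+t) gives 0.39(40+t) = t, so 0.61·t = 0.39×40.
t* = 0.39×40/0.61 = 25.57 s.

25.57 s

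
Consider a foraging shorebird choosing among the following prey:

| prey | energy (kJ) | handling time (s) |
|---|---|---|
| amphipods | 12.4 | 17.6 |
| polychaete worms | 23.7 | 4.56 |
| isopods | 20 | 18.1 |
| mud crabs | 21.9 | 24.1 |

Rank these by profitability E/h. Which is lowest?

In descending order of E/h:
polychaete worms: 23.7/4.56 = 5.2 kJ/s
isopods: 20/18.1 = 1.1 kJ/s
mud crabs: 21.9/24.1 = 0.909 kJ/s
amphipods: 12.4/17.6 = 0.705 kJ/s

amphipods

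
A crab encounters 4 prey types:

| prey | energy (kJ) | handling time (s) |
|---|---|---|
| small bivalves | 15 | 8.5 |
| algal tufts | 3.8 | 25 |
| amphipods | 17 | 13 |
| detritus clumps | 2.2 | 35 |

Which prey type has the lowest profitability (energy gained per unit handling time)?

detritus clumps

Profitability E/h (kJ/s): small bivalves = 15/8.5 = 1.76, algal tufts = 3.8/25 = 0.152, amphipods = 17/13 = 1.31, detritus clumps = 2.2/35 = 0.0629.
Ranked: small bivalves > amphipods > algal tufts > detritus clumps.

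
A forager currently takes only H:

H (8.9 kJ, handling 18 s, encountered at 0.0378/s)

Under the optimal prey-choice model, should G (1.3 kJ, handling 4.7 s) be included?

Current rate: (0.0378×8.9)/(1 + 0.0378×18) = 0.2002 kJ/s.
G: E/h = 1.3/4.7 = 0.2766 kJ/s.
0.2766 > 0.2002, so adding G raises the average — include it.

Yes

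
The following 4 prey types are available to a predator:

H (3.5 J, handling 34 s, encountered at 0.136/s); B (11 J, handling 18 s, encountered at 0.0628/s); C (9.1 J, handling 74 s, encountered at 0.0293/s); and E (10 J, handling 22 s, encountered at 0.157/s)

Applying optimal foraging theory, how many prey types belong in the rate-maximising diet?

Rank by E/h (J/s): B 0.611, E 0.455, C 0.123, H 0.103. Include each in turn until the next type's E/h falls below the running intake rate.
Rate on top 1: 0.3243. E: 0.455 > 0.3243 → include.
Rate on top 2: 0.4048. C: 0.123 < 0.4048 → exclude; stop.
Optimal diet: B, E — 2 of 4 types.

2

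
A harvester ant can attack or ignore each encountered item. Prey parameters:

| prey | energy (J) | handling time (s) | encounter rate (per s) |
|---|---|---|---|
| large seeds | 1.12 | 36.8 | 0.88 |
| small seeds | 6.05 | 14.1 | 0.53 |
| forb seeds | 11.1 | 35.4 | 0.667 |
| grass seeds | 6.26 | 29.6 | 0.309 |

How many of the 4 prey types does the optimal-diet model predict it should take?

1

Profitabilities (E/h, J/s): small seeds 0.429, forb seeds 0.314, grass seeds 0.211, large seeds 0.0304. Add prey in this order while the next type's profitability exceeds the intake rate on those already taken.
Rate on top 1: 0.3784. forb seeds: 0.314 < 0.3784 → exclude; stop.
Optimal diet: small seeds — 1 of 4 types.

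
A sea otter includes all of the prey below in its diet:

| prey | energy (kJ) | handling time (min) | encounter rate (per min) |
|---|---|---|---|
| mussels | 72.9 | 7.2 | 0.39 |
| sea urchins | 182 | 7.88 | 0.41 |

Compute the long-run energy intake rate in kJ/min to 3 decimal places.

14.640 kJ/min

Energy encountered per unit search time: 0.39×72.9 + 0.41×182 = 103.1 kJ/min.
Handling time per unit search time: 0.39×7.2 + 0.41×7.88 = 6.039.
Rate = 103.1/(1 + 6.039) = 14.64 kJ/min.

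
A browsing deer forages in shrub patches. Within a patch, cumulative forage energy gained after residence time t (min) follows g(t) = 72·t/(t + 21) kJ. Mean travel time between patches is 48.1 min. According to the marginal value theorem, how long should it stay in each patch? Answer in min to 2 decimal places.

Optimal t* satisfies g'(t*) = g(t*)/(T + t*).
g'(t) = 72·21/(t + 21)². Setting 72·21/(t+21)² = 72t/[(t+21)(48.1+t)] gives 21(48.1+t) = t(t+21), so t² = 21×48.1 = 1010.
t* = √1010 = 31.78 min.

31.78 min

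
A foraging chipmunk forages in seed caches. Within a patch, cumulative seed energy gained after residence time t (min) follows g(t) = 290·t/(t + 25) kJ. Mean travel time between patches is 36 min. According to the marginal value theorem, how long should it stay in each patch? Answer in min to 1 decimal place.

By the marginal value theorem, leave when the instantaneous gain rate g'(t) equals the habitat-wide average g(t)/(T + t).
g'(t) = 290·25/(t + 25)². Setting 290·25/(t+25)² = 290t/[(t+25)(36+t)] gives 25(36+t) = t(t+25), so t² = 25×36 = 900.
t* = √900 = 30 min.

30.0 min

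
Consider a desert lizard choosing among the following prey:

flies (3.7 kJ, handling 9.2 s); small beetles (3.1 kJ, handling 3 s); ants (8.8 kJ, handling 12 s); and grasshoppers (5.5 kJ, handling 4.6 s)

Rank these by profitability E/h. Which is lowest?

In descending order of E/h:
grasshoppers: 5.5/4.6 = 1.2 kJ/s
small beetles: 3.1/3 = 1.03 kJ/s
ants: 8.8/12 = 0.733 kJ/s
flies: 3.7/9.2 = 0.402 kJ/s

flies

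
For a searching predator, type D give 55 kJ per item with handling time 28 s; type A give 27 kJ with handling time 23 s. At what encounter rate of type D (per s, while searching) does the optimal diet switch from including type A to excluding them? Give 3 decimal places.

The zero-one rule: include type A iff E₂/h₂ > λE₁/(1+λh₁). Equality gives the switch point.
λE₁h₂ = E₂ + λE₂h₁ ⇒ λ = E₂/(E₁h₂ − E₂h₁) = 27/(1265 − 756) = 0.05305 per s.

0.053 per s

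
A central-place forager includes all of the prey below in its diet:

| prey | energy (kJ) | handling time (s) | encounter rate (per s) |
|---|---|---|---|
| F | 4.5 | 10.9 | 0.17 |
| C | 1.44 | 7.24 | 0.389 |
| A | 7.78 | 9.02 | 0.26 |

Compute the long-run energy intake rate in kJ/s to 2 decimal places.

0.42 kJ/s

R = (0.17×4.5 + 0.389×1.44 + 0.26×7.78) / (1 + 0.17×10.9 + 0.389×7.24 + 0.26×9.02) = 3.348/8.015 = 0.4177 kJ/s.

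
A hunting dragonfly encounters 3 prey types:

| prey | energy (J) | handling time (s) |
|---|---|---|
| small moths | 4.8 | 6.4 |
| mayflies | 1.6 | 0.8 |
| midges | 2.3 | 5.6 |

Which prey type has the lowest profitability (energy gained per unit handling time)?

midges

Profitability E/h (J/s): small moths = 4.8/6.4 = 0.75, mayflies = 1.6/0.8 = 2, midges = 2.3/5.6 = 0.411.
Ranked: mayflies > small moths > midges.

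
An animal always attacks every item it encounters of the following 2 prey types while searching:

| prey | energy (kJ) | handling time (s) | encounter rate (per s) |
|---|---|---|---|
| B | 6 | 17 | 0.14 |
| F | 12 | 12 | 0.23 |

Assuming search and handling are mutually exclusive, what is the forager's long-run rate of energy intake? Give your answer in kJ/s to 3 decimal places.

0.586 kJ/s

R = (0.14×6 + 0.23×12) / (1 + 0.14×17 + 0.23×12) = 3.6/6.14 = 0.5863 kJ/s.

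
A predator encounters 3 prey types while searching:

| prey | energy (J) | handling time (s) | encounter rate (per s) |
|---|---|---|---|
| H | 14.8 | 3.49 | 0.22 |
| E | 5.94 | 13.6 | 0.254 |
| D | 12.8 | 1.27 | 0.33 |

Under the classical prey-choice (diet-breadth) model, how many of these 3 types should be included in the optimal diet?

Profitabilities (E/h, J/s): D 10.1, H 4.24, E 0.437. Add prey in this order while the next type's profitability exceeds the intake rate on those already taken.
Rate on top 1: 2.977. H: 4.24 > 2.977 → include.
Rate on top 2: 3.42. E: 0.437 < 3.42 → exclude; stop.
Optimal diet: D, H — 2 of 3 types.

2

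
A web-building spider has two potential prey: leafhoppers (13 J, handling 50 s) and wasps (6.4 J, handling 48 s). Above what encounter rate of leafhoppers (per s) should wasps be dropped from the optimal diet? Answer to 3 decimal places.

0.021 per s

At the threshold, the rate on leafhoppers alone equals the profitability of wasps: λ·13/(1 + λ·50) = 6.4/48 = 0.1333.
Rearranging, λ(13 − 0.1333×50) = 0.1333, so λ = 0.1333/6.333 = 0.02105 per s.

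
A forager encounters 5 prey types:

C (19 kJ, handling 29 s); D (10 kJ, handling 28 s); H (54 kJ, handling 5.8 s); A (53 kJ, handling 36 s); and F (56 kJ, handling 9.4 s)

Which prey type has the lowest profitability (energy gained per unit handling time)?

In descending order of E/h:
H: 54/5.8 = 9.31 kJ/s
F: 56/9.4 = 5.96 kJ/s
A: 53/36 = 1.47 kJ/s
C: 19/29 = 0.655 kJ/s
D: 10/28 = 0.357 kJ/s

D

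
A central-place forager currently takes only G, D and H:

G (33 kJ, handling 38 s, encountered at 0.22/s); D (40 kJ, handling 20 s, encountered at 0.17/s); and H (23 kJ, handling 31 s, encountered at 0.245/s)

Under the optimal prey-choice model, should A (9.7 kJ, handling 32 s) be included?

No

Current rate: (0.22×33 + 0.17×40 + 0.245×23)/(1 + 0.22×38 + 0.17×20 + 0.245×31) = 0.9676 kJ/s.
Profitability of A: 9.7/32 = 0.3031 kJ/s.
Since 0.3031 < R, time spent handling A is better spent searching.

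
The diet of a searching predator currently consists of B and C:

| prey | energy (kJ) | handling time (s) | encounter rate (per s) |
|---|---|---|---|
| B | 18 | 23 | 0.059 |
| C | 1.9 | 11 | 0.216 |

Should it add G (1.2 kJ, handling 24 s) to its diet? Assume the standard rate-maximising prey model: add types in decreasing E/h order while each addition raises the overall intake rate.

On B and C alone, R = ΣλE/(1+Σλh) = 1.472/4.733 = 0.3111 kJ/s.
G: E/h = 1.2/24 = 0.05 kJ/s.
0.05 < 0.3111, so adding G would lower the average — exclude it.

No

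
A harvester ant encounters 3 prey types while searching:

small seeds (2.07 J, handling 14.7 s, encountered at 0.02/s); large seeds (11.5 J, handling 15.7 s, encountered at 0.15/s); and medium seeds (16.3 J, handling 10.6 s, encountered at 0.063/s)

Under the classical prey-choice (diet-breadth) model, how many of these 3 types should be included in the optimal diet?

2

E/h in descending order: medium seeds 1.54, large seeds 0.732, small seeds 0.141 J/s. The optimal diet is the largest prefix of this list for which every included type satisfies E_i/h_i > R on the types above it.
Rate on top 1: 0.6157. large seeds: 0.732 > 0.6157 → include.
Rate on top 2: 0.6841. small seeds: 0.141 < 0.6841 → exclude; stop.
Optimal diet: medium seeds, large seeds — 2 of 3 types.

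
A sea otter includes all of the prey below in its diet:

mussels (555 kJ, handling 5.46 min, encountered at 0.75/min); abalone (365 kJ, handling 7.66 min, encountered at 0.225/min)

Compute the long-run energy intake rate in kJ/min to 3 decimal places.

Energy encountered per unit search time: 0.75×555 + 0.225×365 = 498.4 kJ/min.
Handling time per unit search time: 0.75×5.46 + 0.225×7.66 = 5.819.
Rate = 498.4/(1 + 5.819) = 73.09 kJ/min.

73.092 kJ/min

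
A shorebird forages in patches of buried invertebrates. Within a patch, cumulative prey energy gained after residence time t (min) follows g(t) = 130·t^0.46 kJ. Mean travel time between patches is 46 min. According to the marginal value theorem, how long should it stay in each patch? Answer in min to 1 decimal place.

39.2 min

Maximise g(t)/(T+t): set derivative to zero → g'(t)(T+t) = g(t).
g'(t) = 0.46·130·t^-0.54. Setting 0.46·130·t^-0.54 = 130·t^0.46/(46+t) gives 0.46(46+t) = t, so 0.54·t = 0.46×46.
t* = 0.46×46/0.54 = 39.19 min.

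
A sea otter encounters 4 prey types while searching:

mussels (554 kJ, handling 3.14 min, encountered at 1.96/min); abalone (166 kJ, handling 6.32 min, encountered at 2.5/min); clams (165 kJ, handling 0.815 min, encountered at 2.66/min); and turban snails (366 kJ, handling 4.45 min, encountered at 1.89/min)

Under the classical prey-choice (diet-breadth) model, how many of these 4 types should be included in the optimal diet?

2

Rank by E/h (kJ/min): clams 202, mussels 176, turban snails 82.2, abalone 26.3. Include each in turn until the next type's E/h falls below the running intake rate.
Rate on top 1: 138.5. mussels: 176 > 138.5 → include.
Rate on top 2: 163.6. turban snails: 82.2 < 163.6 → exclude; stop.
Optimal diet: clams, mussels — 2 of 4 types.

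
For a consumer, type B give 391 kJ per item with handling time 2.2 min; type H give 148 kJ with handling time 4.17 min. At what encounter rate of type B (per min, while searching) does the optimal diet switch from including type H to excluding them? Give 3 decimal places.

Drop type H once their profitability E₂/h₂ falls below the rate achievable on type B alone: E₂/h₂ = λE₁/(1 + λh₁).
Solve for λ: λE₁h₂ = E₂(1 + λh₁) → λ(E₁h₂ − E₂h₁) = E₂ → λ = E₂/(E₁h₂ − E₂h₁).
λ = 148/(391×4.17 − 148×2.2) = 148/1305 = 0.1134 per min.

0.113 per min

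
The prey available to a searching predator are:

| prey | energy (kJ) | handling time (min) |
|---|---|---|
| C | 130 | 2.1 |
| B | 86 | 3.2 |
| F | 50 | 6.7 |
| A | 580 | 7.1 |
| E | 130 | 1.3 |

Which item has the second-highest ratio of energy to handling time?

A

Profitability E/h (kJ/min): C = 130/2.1 = 61.9, B = 86/3.2 = 26.9, F = 50/6.7 = 7.46, A = 580/7.1 = 81.7, E = 130/1.3 = 100.
Ranked: E > A > C > B > F.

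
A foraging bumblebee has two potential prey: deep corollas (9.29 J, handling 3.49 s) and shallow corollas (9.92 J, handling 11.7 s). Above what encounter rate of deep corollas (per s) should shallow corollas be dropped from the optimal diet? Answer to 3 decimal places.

Drop shallow corollas once their profitability E₂/h₂ falls below the rate achievable on deep corollas alone: E₂/h₂ = λE₁/(1 + λh₁).
Solve for λ: λE₁h₂ = E₂(1 + λh₁) → λ(E₁h₂ − E₂h₁) = E₂ → λ = E₂/(E₁h₂ − E₂h₁).
λ = 9.92/(9.29×11.7 − 9.92×3.49) = 9.92/74.07 = 0.1339 per s.

0.134 per s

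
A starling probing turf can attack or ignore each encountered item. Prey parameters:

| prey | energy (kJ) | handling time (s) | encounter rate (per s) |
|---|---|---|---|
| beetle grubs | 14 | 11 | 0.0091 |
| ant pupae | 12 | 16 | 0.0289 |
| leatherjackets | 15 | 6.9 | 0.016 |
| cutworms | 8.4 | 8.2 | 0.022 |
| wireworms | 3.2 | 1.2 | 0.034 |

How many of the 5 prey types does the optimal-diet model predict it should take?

5

Rank by E/h (kJ/s): wireworms 2.67, leatherjackets 2.17, beetle grubs 1.27, cutworms 1.02, ant pupae 0.75. Include each in turn until the next type's E/h falls below the running intake rate.
Rate on top 1: 0.1045. leatherjackets: 2.17 > 0.1045 → include.
Rate on top 2: 0.303. beetle grubs: 1.27 > 0.303 → include.
Rate on top 3: 0.3806. cutworms: 1.02 > 0.3806 → include.
Rate on top 4: 0.4617. ant pupae: 0.75 > 0.4617 → include.
Optimal diet: wireworms, leatherjackets, beetle grubs, cutworms, ant pupae — 5 of 5 types.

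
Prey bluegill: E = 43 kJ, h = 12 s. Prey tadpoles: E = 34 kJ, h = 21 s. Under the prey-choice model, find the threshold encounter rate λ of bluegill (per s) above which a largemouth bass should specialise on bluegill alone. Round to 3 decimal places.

At the threshold, the rate on bluegill alone equals the profitability of tadpoles: λ·43/(1 + λ·12) = 34/21 = 1.619.
Rearranging, λ(43 − 1.619×12) = 1.619, so λ = 1.619/23.57 = 0.06869 per s.

0.069 per s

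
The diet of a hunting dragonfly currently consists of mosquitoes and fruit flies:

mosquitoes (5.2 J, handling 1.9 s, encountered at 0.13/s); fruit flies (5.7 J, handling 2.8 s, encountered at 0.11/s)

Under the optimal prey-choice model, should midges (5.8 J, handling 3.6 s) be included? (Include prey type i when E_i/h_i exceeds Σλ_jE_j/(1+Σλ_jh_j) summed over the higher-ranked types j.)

Intake rate on the current diet: R = (0.13×5.2 + 0.11×5.7) / (1 + 0.13×1.9 + 0.11×2.8) = 1.303/1.555 = 0.8379 J/s.
Profitability of midges: 5.8/3.6 = 1.611 J/s.
Since 1.611 > R, including midges increases the long-run rate.

Yes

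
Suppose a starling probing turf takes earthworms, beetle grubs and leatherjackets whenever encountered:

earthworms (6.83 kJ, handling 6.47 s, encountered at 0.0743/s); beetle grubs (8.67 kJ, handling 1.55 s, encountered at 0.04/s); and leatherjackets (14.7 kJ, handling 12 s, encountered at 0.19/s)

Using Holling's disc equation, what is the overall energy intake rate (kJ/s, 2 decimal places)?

0.95 kJ/s

R = (0.0743×6.83 + 0.04×8.67 + 0.19×14.7) / (1 + 0.0743×6.47 + 0.04×1.55 + 0.19×12) = 3.647/3.823 = 0.9541 kJ/s.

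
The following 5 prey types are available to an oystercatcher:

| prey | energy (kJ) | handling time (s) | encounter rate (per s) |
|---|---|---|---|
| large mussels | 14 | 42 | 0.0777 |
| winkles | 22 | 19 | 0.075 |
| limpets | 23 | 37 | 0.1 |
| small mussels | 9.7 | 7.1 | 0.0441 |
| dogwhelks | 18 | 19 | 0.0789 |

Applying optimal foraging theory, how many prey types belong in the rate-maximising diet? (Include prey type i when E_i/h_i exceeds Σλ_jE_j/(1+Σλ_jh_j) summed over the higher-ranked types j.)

Profitabilities (E/h, kJ/s): small mussels 1.37, winkles 1.16, dogwhelks 0.947, limpets 0.622, large mussels 0.333. Add prey in this order while the next type's profitability exceeds the intake rate on those already taken.
Rate on top 1: 0.3258. winkles: 1.16 > 0.3258 → include.
Rate on top 2: 0.7588. dogwhelks: 0.947 > 0.7588 → include.
Rate on top 3: 0.8255. limpets: 0.622 < 0.8255 → exclude; stop.
Optimal diet: small mussels, winkles, dogwhelks — 3 of 5 types.

3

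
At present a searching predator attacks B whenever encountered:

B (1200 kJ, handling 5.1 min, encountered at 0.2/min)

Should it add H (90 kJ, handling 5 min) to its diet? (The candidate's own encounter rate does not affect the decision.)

Current rate: (0.2×1200)/(1 + 0.2×5.1) = 118.8 kJ/min.
Profitability of H: 90/5 = 18 kJ/min.
Since 18 < R, time spent handling H is better spent searching.

No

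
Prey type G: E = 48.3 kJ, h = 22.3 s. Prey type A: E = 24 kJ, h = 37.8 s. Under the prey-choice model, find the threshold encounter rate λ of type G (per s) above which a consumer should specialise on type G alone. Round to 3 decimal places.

0.019 per s

At the threshold, the rate on type G alone equals the profitability of type A: λ·48.3/(1 + λ·22.3) = 24/37.8 = 0.6349.
Rearranging, λ(48.3 − 0.6349×22.3) = 0.6349, so λ = 0.6349/34.14 = 0.0186 per s.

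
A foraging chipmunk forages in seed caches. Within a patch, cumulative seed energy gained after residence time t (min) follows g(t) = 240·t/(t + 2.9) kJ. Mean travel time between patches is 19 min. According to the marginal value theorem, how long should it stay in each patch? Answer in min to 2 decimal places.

7.42 min

By the marginal value theorem, leave when the instantaneous gain rate g'(t) equals the habitat-wide average g(t)/(T + t).
g'(t) = 240·2.9/(t + 2.9)². Setting 240·2.9/(t+2.9)² = 240t/[(t+2.9)(19+t)] gives 2.9(19+t) = t(t+2.9), so t² = 2.9×19 = 55.1.
t* = √55.1 = 7.423 min.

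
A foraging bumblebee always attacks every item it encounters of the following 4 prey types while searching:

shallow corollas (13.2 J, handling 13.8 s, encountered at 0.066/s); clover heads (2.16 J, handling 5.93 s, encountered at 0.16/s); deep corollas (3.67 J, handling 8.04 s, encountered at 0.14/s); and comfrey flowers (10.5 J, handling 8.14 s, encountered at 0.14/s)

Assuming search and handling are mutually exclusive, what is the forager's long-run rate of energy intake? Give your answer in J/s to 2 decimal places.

R = (0.066×13.2 + 0.16×2.16 + 0.14×3.67 + 0.14×10.5) / (1 + 0.066×13.8 + 0.16×5.93 + 0.14×8.04 + 0.14×8.14) = 3.201/5.125 = 0.6245 J/s.

0.62 J/s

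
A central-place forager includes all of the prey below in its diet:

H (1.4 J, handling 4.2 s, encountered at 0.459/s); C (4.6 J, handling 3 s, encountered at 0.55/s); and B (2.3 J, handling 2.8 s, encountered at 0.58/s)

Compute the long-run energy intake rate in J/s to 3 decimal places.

Energy encountered per unit search time: 0.459×1.4 + 0.55×4.6 + 0.58×2.3 = 4.507 J/s.
Handling time per unit search time: 0.459×4.2 + 0.55×3 + 0.58×2.8 = 5.202.
Rate = 4.507/(1 + 5.202) = 0.7267 J/s.

0.727 J/s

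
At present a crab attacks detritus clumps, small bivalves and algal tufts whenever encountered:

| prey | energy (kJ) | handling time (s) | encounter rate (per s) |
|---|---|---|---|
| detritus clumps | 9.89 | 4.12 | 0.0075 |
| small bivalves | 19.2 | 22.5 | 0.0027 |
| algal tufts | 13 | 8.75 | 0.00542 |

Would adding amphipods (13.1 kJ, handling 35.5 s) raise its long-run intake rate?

Yes

On detritus clumps, small bivalves and algal tufts alone, R = ΣλE/(1+Σλh) = 0.1965/1.139 = 0.1725 kJ/s.
Profitability of amphipods: 13.1/35.5 = 0.369 kJ/s.
Since 0.369 > R, including amphipods increases the long-run rate.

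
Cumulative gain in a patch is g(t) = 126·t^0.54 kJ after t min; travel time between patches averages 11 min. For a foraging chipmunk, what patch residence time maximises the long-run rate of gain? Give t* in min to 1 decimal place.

Optimal t* satisfies g'(t*) = g(t*)/(T + t*).
g'(t) = 0.54·126·t^-0.46. Setting 0.54·126·t^-0.46 = 126·t^0.54/(11+t) gives 0.54(11+t) = t, so 0.46·t = 0.54×11.
t* = 0.54×11/0.46 = 12.91 min.

12.9 min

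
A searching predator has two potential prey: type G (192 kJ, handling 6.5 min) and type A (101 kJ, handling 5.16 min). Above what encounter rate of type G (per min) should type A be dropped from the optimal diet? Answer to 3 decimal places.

At the threshold, the rate on type G alone equals the profitability of type A: λ·192/(1 + λ·6.5) = 101/5.16 = 19.57.
Rearranging, λ(192 − 19.57×6.5) = 19.57, so λ = 19.57/64.77 = 0.3022 per min.

0.302 per min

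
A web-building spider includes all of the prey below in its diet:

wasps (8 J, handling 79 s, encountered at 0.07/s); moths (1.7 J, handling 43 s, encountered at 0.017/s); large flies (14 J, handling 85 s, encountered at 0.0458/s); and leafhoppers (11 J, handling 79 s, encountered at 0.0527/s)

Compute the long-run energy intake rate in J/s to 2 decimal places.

0.12 J/s

R = Σλ_iE_i / (1 + Σλ_ih_i)
Numerator: 0.07×8 + 0.017×1.7 + 0.0458×14 + 0.0527×11 = 1.81
Denominator: 1 + 0.07×79 + 0.017×43 + 0.0458×85 + 0.0527×79 = 15.32
R = 1.81/15.32 = 0.1182 J/s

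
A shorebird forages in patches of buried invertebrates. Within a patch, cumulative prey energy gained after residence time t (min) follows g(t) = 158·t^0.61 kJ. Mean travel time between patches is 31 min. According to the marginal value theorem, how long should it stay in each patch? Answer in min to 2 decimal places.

By the marginal value theorem, leave when the instantaneous gain rate g'(t) equals the habitat-wide average g(t)/(T + t).
g'(t) = 0.61·158·t^-0.39. Setting 0.61·158·t^-0.39 = 158·t^0.61/(31+t) gives 0.61(31+t) = t, so 0.39·t = 0.61×31.
t* = 0.61×31/0.39 = 48.49 min.

48.49 min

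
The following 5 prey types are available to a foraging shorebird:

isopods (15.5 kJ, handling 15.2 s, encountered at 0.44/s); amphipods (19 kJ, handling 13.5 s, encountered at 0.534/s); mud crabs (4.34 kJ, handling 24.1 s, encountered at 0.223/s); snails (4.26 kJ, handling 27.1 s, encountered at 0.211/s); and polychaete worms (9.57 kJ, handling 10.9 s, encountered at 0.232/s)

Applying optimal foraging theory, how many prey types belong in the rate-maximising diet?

Profitabilities (E/h, kJ/s): amphipods 1.41, isopods 1.02, polychaete worms 0.878, mud crabs 0.18, snails 0.157. Add prey in this order while the next type's profitability exceeds the intake rate on those already taken.
Rate on top 1: 1.236. isopods: 1.02 < 1.236 → exclude; stop.
Optimal diet: amphipods — 1 of 5 types.

1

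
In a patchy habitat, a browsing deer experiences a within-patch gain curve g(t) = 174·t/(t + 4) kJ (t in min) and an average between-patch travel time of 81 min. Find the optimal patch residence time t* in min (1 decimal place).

Optimal t* satisfies g'(t*) = g(t*)/(T + t*).
g'(t) = 174·4/(t + 4)². Setting 174·4/(t+4)² = 174t/[(t+4)(81+t)] gives 4(81+t) = t(t+4), so t² = 4×81 = 324.
t* = √324 = 18 min.

18.0 min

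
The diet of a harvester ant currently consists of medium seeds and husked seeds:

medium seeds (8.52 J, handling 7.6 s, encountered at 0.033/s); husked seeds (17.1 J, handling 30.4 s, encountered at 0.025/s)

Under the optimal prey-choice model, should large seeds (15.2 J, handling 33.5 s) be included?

Yes

On medium seeds and husked seeds alone, R = ΣλE/(1+Σλh) = 0.7087/2.011 = 0.3524 J/s.
large seeds: E/h = 15.2/33.5 = 0.4537 J/s.
0.4537 > 0.3524, so adding large seeds raises the average — include it.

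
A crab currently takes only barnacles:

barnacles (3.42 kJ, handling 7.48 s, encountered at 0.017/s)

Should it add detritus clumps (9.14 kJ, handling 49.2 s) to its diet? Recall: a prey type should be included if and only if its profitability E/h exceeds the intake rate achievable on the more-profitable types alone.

Yes

On barnacles alone, R = ΣλE/(1+Σλh) = 0.05814/1.127 = 0.05158 kJ/s.
Profitability of detritus clumps: 9.14/49.2 = 0.1858 kJ/s.
Since 0.1858 > R, including detritus clumps increases the long-run rate.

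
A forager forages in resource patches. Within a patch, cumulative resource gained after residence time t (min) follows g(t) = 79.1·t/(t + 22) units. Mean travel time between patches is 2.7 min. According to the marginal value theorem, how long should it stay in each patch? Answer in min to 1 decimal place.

By the marginal value theorem, leave when the instantaneous gain rate g'(t) equals the habitat-wide average g(t)/(T + t).
g'(t) = 79.1·22/(t + 22)². Setting 79.1·22/(t+22)² = 79.1t/[(t+22)(2.7+t)] gives 22(2.7+t) = t(t+22), so t² = 22×2.7 = 59.4.
t* = √59.4 = 7.707 min.

7.7 min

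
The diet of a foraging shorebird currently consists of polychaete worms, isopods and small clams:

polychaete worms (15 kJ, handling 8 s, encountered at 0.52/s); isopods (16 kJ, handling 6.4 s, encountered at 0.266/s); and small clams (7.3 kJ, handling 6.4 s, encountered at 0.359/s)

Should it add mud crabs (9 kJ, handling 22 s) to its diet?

On polychaete worms, isopods and small clams alone, R = ΣλE/(1+Σλh) = 14.68/9.16 = 1.602 kJ/s.
Profitability of mud crabs: 9/22 = 0.4091 kJ/s.
0.4091 < 1.602, so adding mud crabs would lower the average — exclude it.

No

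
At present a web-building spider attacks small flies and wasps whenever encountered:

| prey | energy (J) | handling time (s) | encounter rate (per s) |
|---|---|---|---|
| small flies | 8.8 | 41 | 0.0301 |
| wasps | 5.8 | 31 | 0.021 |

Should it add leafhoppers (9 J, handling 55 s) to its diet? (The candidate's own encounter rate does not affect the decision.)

Yes

Intake rate on the current diet: R = (0.0301×8.8 + 0.021×5.8) / (1 + 0.0301×41 + 0.021×31) = 0.3867/2.885 = 0.134 J/s.
Profitability of leafhoppers: 9/55 = 0.1636 J/s.
0.1636 > 0.134, so adding leafhoppers raises the average — include it.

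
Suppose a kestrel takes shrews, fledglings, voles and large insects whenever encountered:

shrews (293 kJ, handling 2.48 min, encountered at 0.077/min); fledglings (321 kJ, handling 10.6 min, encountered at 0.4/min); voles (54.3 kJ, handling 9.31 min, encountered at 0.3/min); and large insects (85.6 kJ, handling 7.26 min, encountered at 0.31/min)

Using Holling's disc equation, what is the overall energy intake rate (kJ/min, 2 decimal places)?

Energy encountered per unit search time: 0.077×293 + 0.4×321 + 0.3×54.3 + 0.31×85.6 = 193.8 kJ/min.
Handling time per unit search time: 0.077×2.48 + 0.4×10.6 + 0.3×9.31 + 0.31×7.26 = 9.475.
Rate = 193.8/(1 + 9.475) = 18.5 kJ/min.

18.50 kJ/min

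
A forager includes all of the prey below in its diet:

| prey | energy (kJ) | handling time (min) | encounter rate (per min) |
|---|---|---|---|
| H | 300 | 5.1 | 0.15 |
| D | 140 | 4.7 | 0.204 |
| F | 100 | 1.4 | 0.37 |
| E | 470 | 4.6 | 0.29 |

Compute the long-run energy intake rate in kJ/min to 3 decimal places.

53.949 kJ/min

R = Σλ_iE_i / (1 + Σλ_ih_i)
Numerator: 0.15×300 + 0.204×140 + 0.37×100 + 0.29×470 = 246.9
Denominator: 1 + 0.15×5.1 + 0.204×4.7 + 0.37×1.4 + 0.29×4.6 = 4.576
R = 246.9/4.576 = 53.95 kJ/min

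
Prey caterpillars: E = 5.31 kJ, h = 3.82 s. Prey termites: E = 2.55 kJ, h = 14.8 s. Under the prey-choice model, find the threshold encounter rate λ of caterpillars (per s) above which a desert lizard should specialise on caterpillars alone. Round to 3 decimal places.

0.037 per s

The zero-one rule: include termites iff E₂/h₂ > λE₁/(1+λh₁). Equality gives the switch point.
λE₁h₂ = E₂ + λE₂h₁ ⇒ λ = E₂/(E₁h₂ − E₂h₁) = 2.55/(78.59 − 9.741) = 0.03704 per s.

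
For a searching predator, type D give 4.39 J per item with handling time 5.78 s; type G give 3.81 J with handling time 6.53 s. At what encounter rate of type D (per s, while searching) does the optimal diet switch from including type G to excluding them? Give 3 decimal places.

At the threshold, the rate on type D alone equals the profitability of type G: λ·4.39/(1 + λ·5.78) = 3.81/6.53 = 0.5835.
Rearranging, λ(4.39 − 0.5835×5.78) = 0.5835, so λ = 0.5835/1.018 = 0.5734 per s.

0.573 per s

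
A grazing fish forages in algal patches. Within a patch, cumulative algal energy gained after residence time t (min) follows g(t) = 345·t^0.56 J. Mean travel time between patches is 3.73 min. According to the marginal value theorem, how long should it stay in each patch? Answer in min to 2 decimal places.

By the marginal value theorem, leave when the instantaneous gain rate g'(t) equals the habitat-wide average g(t)/(T + t).
g'(t) = 0.56·345·t^-0.44. Setting 0.56·345·t^-0.44 = 345·t^0.56/(3.73+t) gives 0.56(3.73+t) = t, so 0.44·t = 0.56×3.73.
t* = 0.56×3.73/0.44 = 4.747 min.

4.75 min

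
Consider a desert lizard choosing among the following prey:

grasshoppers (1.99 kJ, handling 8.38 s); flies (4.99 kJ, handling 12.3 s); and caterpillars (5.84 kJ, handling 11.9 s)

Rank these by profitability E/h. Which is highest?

caterpillars

In descending order of E/h:
caterpillars: 5.84/11.9 = 0.491 kJ/s
flies: 4.99/12.3 = 0.406 kJ/s
grasshoppers: 1.99/8.38 = 0.237 kJ/s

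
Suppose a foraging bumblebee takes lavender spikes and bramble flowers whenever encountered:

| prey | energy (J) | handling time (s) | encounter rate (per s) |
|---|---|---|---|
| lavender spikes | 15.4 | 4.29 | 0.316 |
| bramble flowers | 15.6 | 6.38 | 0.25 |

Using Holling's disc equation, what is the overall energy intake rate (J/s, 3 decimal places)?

2.219 J/s

Energy encountered per unit search time: 0.316×15.4 + 0.25×15.6 = 8.766 J/s.
Handling time per unit search time: 0.316×4.29 + 0.25×6.38 = 2.951.
Rate = 8.766/(1 + 2.951) = 2.219 J/s.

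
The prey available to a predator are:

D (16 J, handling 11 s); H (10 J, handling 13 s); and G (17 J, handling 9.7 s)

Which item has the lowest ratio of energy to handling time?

Profitability E/h (J/s): D = 16/11 = 1.45, H = 10/13 = 0.769, G = 17/9.7 = 1.75.
Ranked: G > D > H.

H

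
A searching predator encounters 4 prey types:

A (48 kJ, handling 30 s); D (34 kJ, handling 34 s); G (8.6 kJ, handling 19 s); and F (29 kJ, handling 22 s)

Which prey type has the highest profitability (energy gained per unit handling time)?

A

Profitability E/h (kJ/s): A = 48/30 = 1.6, D = 34/34 = 1, G = 8.6/19 = 0.453, F = 29/22 = 1.32.
Ranked: A > F > D > G.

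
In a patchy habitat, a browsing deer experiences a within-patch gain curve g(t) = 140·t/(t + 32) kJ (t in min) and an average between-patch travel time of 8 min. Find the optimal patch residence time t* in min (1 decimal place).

Maximise g(t)/(T+t): set derivative to zero → g'(t)(T+t) = g(t).
g'(t) = 140·32/(t + 32)². Setting 140·32/(t+32)² = 140t/[(t+32)(8+t)] gives 32(8+t) = t(t+32), so t² = 32×8 = 256.
t* = √256 = 16 min.

16.0 min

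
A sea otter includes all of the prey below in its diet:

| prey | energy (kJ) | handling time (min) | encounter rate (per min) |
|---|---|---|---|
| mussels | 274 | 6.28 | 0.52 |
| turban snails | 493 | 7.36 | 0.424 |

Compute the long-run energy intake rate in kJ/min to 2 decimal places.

47.59 kJ/min

R = (0.52×274 + 0.424×493) / (1 + 0.52×6.28 + 0.424×7.36) = 351.5/7.386 = 47.59 kJ/min.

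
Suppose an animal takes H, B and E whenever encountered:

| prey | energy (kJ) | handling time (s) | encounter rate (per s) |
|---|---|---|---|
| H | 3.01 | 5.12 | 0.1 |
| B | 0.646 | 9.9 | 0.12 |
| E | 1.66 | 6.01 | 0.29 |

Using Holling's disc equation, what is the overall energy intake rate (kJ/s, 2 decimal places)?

R = (0.1×3.01 + 0.12×0.646 + 0.29×1.66) / (1 + 0.1×5.12 + 0.12×9.9 + 0.29×6.01) = 0.8599/4.443 = 0.1935 kJ/s.

0.19 kJ/s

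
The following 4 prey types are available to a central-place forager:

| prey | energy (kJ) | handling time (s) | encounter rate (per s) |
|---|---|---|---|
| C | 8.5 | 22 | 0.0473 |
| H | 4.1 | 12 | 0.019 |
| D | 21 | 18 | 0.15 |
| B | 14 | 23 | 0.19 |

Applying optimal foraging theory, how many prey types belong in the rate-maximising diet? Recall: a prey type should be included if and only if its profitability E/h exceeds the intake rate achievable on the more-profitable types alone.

1

Profitabilities (E/h, kJ/s): D 1.17, B 0.609, C 0.386, H 0.342. Add prey in this order while the next type's profitability exceeds the intake rate on those already taken.
Rate on top 1: 0.8514. B: 0.609 < 0.8514 → exclude; stop.
Optimal diet: D — 1 of 4 types.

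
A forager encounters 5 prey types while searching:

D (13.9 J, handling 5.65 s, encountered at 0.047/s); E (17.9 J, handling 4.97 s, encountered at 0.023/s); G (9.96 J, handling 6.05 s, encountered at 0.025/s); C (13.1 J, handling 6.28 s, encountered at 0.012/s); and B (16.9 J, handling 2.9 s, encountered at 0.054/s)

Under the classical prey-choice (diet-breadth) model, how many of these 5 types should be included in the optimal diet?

5

E/h in descending order: B 5.83, E 3.6, D 2.46, C 2.09, G 1.65 J/s. The optimal diet is the largest prefix of this list for which every included type satisfies E_i/h_i > R on the types above it.
Rate on top 1: 0.789. E: 3.6 > 0.789 → include.
Rate on top 2: 1.042. D: 2.46 > 1.042 → include.
Rate on top 3: 1.287. C: 2.09 > 1.287 → include.
Rate on top 4: 1.324. G: 1.65 > 1.324 → include.
Optimal diet: B, E, D, C, G — 5 of 5 types.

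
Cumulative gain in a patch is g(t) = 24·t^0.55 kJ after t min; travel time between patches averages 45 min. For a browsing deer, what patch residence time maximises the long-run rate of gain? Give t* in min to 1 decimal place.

55.0 min

Maximise g(t)/(T+t): set derivative to zero → g'(t)(T+t) = g(t).
g'(t) = 0.55·24·t^-0.45. Setting 0.55·24·t^-0.45 = 24·t^0.55/(45+t) gives 0.55(45+t) = t, so 0.45·t = 0.55×45.
t* = 0.55×45/0.45 = 55 min.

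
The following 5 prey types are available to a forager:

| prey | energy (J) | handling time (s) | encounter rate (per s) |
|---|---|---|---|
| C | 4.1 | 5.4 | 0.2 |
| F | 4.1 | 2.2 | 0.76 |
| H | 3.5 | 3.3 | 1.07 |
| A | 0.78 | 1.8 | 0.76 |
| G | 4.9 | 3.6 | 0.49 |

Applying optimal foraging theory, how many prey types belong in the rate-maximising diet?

2

E/h in descending order: F 1.86, G 1.36, H 1.06, C 0.759, A 0.433 J/s. The optimal diet is the largest prefix of this list for which every included type satisfies E_i/h_i > R on the types above it.
Rate on top 1: 1.166. G: 1.36 > 1.166 → include.
Rate on top 2: 1.244. H: 1.06 < 1.244 → exclude; stop.
Optimal diet: F, G — 2 of 5 types.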